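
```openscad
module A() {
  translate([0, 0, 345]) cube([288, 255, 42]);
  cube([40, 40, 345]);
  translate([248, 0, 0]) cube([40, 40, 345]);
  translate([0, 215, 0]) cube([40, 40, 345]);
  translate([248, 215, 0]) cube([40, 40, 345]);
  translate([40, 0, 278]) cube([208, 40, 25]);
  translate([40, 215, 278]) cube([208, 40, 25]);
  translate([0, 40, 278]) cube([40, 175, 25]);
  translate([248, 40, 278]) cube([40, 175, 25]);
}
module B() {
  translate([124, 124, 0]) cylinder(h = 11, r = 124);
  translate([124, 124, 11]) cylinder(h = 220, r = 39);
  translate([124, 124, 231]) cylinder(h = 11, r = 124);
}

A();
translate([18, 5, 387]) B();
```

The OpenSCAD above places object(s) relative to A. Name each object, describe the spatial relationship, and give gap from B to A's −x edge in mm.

The spool's min-x is at 18; the stool's min-x is 0; gap = 18 mm.

A is a stool. B is a spool. The spool is on top of the stool. The gap from the spool to the stool's −x edge is 18 mm.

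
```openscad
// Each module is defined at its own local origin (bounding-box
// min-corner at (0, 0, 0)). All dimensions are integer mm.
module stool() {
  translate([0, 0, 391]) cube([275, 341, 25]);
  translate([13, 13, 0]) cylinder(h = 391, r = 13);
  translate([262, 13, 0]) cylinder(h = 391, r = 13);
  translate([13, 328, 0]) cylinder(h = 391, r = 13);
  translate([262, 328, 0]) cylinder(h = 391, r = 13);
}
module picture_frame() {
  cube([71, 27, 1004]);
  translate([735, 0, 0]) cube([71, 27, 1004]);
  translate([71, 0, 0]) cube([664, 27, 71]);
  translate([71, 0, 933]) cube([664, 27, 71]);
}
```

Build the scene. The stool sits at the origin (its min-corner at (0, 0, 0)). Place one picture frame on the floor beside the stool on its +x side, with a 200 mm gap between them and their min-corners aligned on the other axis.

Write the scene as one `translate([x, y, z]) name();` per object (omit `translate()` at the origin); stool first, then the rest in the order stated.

stool();
translate([475, 0, 0]) picture_frame();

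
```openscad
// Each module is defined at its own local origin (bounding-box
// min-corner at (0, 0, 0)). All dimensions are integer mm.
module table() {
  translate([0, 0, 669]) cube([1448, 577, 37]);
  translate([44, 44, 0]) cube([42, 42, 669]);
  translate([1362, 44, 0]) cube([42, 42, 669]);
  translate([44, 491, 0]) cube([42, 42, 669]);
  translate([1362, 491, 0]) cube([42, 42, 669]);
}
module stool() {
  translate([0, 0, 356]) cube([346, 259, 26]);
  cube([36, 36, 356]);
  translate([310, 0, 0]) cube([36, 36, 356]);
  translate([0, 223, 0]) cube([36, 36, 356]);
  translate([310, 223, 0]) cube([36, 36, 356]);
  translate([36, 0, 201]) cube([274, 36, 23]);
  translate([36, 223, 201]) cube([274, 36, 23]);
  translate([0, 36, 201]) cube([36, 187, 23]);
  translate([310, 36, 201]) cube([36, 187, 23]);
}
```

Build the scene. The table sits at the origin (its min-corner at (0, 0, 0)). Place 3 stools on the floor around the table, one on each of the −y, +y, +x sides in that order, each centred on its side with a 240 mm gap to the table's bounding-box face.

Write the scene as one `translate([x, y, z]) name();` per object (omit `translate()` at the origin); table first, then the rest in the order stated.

table();
translate([551, -499, 0]) stool();
translate([551, 817, 0]) stool();
translate([1688, 159, 0]) stool();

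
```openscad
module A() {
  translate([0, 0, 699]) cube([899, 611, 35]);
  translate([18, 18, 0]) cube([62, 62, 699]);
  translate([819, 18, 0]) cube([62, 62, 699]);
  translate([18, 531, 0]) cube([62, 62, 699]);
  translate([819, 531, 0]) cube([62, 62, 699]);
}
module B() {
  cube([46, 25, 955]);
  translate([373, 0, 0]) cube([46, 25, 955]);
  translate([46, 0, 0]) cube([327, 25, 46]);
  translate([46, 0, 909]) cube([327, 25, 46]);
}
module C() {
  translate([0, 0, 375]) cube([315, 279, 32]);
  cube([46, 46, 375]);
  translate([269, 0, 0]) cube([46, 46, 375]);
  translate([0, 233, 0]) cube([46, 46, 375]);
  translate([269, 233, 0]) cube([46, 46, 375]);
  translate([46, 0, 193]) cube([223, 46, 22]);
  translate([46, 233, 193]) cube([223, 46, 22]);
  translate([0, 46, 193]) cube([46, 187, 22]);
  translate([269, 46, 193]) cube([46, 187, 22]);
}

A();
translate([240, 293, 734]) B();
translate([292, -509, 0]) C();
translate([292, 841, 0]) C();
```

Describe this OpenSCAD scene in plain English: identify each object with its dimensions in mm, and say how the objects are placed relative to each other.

A is a table with a 899×611 mm rectangular top, 35 mm thick, top surface at z = 734 mm, supported by four 62×62 mm square legs, each inset 18 mm from the nearest pair of top edges, running from the floor.

B is a picture frame with a 327×863 mm rectangular opening (x by z) and a uniform 46 mm border on every side. Frame depth is 25 mm along y. It is built from two vertical stiles running the full outside height and two horizontal rails spanning the gap between the stiles.

C is a simple wooden stool: a rectangular seat 315 mm (x) by 279 mm (y), 32 mm thick, top face at z = 407 mm, on four square legs, each 46×46 mm in cross-section. The legs rest on z = 0, each flush with a corner of the seat. Four stretchers, 46 mm wide and 22 mm tall, connect adjacent legs with their undersides at z = 193 mm, each running between the inner faces of the legs it joins and aligned with the legs' outer faces on the other axis.

The picture frame is on top of the table, centred. Two stools sit around the table at the −y, +y sides.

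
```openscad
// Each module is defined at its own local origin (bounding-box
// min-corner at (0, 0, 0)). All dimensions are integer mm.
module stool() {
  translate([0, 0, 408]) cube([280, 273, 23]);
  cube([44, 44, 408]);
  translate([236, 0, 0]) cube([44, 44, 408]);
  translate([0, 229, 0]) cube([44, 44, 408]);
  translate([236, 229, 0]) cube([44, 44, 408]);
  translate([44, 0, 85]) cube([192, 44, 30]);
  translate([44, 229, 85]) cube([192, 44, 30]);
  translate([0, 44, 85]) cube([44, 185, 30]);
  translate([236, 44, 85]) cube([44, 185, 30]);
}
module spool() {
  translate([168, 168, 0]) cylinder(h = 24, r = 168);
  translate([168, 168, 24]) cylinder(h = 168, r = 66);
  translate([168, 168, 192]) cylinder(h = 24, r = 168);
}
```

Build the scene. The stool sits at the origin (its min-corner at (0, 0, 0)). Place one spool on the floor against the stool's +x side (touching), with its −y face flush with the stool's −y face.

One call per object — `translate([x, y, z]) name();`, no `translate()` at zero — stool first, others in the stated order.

stool();
translate([280, 0, 0]) spool();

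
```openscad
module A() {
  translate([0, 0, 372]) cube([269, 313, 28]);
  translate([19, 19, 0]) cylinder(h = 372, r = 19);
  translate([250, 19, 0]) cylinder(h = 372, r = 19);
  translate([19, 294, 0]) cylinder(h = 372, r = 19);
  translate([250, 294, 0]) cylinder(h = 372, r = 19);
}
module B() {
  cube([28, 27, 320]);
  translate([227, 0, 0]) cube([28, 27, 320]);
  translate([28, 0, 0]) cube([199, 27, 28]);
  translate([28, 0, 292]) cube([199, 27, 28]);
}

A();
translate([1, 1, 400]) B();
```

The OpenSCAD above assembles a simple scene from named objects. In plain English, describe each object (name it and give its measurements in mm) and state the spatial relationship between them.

A is a four-legged stool. The seat is 269×313 mm, 28 mm thick, top at z = 400 mm. It stands on four round legs, each 38 mm in diameter, from z = 0 to the seat underside, each leg's axis is inset half a diameter from the nearest pair of seat edges (so the leg's bounding box is flush with the corner).

B is a picture frame with a 199×264 mm rectangular opening (x by z) and a uniform 28 mm border on every side. Frame depth is 27 mm along y. It is built from two vertical stiles running the full outside height and two horizontal rails spanning the gap between the stiles.

The picture frame is on top of the stool.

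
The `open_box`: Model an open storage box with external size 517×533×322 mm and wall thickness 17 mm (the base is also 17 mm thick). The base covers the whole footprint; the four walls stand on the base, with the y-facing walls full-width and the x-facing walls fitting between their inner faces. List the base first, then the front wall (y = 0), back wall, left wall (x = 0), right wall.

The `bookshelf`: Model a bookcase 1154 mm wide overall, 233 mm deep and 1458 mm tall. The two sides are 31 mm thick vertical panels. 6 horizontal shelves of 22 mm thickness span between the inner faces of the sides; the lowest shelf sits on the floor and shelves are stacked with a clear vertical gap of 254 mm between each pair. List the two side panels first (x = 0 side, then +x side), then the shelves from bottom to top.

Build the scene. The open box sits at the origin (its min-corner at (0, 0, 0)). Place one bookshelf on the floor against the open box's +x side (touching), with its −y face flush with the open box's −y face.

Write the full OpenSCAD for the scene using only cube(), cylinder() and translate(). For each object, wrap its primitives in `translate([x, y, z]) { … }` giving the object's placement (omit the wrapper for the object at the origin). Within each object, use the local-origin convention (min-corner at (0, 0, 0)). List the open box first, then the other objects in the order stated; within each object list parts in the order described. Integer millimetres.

cube([517, 533, 17]);
translate([0, 0, 17]) cube([517, 17, 305]);
translate([0, 516, 17]) cube([517, 17, 305]);
translate([0, 17, 17]) cube([17, 499, 305]);
translate([500, 17, 17]) cube([17, 499, 305]);
translate([517, 0, 0]) {
  cube([31, 233, 1458]);
  translate([1123, 0, 0]) cube([31, 233, 1458]);
  translate([31, 0, 0]) cube([1092, 233, 22]);
  translate([31, 0, 276]) cube([1092, 233, 22]);
  translate([31, 0, 552]) cube([1092, 233, 22]);
  translate([31, 0, 828]) cube([1092, 233, 22]);
  translate([31, 0, 1104]) cube([1092, 233, 22]);
  translate([31, 0, 1380]) cube([1092, 233, 22]);
}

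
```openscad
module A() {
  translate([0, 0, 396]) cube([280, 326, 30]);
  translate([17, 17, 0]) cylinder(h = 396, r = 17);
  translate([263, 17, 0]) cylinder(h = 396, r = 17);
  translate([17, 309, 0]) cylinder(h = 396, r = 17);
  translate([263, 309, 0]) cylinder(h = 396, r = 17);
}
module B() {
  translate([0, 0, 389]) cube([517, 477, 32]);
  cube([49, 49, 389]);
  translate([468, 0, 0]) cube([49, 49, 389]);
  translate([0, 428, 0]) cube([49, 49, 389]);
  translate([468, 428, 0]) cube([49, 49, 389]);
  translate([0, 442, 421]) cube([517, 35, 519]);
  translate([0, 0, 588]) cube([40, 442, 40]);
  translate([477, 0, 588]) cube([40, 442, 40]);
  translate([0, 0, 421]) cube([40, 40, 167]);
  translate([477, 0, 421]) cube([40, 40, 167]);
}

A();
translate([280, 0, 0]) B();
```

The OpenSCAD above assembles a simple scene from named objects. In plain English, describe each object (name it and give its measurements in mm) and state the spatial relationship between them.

A is a simple wooden stool: a rectangular seat 280 mm (x) by 326 mm (y), 30 mm thick, top face at z = 426 mm, on four round legs, each 34 mm in diameter. The legs rest on z = 0, each leg's axis is inset half a diameter from the nearest pair of seat edges (so the leg's bounding box is flush with the corner).

B is a chair: 517×477 mm seat, 32 mm thick, top at z = 421 mm, on four 49 mm square corner legs flush with the seat edges. A 35 mm thick backrest slab spans the full seat width, extending 519 mm above the seat top, its back face flush with the seat's +y edge. Two armrests of 40×40 mm section run along each side from the seat's front edge to the front of the backrest, top faces 207 mm above the seat top and outer faces flush with the seat's x-edges; a 40×40 mm post under the front of each armrest stands on the seat at the front corner.

The chair is against the stool's +x side, with their −y faces flush.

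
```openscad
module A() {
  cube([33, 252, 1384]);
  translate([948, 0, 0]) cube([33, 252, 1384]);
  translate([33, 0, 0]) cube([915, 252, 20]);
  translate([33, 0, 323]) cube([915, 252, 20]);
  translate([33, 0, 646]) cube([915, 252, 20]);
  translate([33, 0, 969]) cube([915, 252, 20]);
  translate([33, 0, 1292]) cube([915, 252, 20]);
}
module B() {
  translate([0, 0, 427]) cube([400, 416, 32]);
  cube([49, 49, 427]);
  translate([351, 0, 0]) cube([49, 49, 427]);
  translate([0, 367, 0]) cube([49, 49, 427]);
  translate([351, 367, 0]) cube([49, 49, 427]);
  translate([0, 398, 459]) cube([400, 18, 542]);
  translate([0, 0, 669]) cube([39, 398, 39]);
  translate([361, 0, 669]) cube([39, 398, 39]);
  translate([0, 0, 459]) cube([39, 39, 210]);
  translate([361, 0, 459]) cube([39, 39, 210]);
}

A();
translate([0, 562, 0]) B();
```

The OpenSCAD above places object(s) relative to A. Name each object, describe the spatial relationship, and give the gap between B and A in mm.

A is a bookshelf. B is a chair. The chair is on the floor beside the bookshelf on its +y side. The gap between the chair and the bookshelf is 310 mm.

The chair's nearest face is 310 mm from the bookshelf's +y face.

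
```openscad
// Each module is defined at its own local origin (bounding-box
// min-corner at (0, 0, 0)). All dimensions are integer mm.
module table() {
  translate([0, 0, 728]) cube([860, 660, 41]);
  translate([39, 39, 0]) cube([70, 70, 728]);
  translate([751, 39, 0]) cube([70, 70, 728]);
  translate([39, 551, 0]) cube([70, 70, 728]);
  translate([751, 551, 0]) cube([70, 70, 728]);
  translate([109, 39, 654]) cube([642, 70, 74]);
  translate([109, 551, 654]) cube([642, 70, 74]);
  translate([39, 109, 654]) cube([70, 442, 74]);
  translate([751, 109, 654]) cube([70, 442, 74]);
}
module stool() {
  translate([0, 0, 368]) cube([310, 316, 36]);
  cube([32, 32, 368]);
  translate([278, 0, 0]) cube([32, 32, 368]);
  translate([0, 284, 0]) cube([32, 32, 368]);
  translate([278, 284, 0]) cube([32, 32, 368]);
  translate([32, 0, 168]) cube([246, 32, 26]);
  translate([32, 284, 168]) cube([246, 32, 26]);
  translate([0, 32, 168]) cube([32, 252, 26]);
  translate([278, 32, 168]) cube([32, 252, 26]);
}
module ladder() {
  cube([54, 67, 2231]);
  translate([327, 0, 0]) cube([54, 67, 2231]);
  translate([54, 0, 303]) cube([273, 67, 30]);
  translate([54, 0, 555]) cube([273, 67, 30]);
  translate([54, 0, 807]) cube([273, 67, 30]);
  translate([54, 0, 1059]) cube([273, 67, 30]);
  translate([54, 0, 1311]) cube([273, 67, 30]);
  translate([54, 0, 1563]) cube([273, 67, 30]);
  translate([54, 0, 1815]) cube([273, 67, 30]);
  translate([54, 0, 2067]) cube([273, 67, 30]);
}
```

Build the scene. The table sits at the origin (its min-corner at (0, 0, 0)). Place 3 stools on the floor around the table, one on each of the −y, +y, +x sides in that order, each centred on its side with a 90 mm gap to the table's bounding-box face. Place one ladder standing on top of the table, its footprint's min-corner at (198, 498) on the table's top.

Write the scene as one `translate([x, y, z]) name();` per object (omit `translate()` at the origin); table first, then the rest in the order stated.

table();
translate([275, -406, 0]) stool();
translate([275, 750, 0]) stool();
translate([950, 172, 0]) stool();
translate([198, 498, 769]) ladder();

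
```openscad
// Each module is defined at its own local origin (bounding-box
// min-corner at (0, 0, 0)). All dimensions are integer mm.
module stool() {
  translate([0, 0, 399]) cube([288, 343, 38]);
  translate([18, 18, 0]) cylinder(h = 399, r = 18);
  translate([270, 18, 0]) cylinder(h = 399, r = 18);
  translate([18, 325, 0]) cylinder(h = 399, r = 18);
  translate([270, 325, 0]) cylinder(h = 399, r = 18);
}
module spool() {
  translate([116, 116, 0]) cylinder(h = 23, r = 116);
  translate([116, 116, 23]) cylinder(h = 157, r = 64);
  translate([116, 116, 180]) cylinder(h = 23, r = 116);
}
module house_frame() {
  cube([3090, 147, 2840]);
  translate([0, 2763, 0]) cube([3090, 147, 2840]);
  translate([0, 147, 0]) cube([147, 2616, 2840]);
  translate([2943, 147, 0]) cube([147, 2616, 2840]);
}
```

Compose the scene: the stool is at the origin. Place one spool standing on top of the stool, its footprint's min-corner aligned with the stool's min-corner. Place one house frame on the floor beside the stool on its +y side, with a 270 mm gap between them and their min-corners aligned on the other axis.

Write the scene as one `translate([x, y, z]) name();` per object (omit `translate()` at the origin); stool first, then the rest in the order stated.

stool();
translate([0, 0, 437]) spool();
translate([0, 613, 0]) house_frame();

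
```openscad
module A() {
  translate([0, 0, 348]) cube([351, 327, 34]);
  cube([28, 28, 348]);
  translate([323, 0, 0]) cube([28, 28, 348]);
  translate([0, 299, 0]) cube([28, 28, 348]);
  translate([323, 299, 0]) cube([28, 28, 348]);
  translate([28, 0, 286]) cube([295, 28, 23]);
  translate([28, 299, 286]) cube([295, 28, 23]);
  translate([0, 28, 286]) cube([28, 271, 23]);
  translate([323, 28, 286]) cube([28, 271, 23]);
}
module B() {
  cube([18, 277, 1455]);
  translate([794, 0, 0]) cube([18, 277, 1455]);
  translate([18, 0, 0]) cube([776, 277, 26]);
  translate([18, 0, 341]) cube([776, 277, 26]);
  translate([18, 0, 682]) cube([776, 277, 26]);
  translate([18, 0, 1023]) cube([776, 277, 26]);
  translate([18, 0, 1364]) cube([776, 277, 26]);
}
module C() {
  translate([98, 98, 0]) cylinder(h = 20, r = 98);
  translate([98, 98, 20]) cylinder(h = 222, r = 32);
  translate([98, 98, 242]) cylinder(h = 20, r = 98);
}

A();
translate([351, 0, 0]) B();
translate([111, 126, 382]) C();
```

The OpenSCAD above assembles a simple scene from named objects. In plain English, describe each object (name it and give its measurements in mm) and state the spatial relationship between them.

A is a simple wooden stool: a rectangular seat 351 mm (x) by 327 mm (y), 34 mm thick, top face at z = 382 mm, on four square legs, each 28×28 mm in cross-section. The legs rest on z = 0, each flush with a corner of the seat. Four stretchers, 28 mm wide and 23 mm tall, connect adjacent legs with their undersides at z = 286 mm, each running between the inner faces of the legs it joins and aligned with the legs' outer faces on the other axis.

B is a bookshelf 812 mm wide overall, 277 mm deep and 1455 mm tall. The two sides are 18 mm thick vertical panels. 5 horizontal shelves of 26 mm thickness span between the inner faces of the sides; the lowest shelf sits on the floor and shelves are stacked with a clear vertical gap of 315 mm between each pair.

C is a spool: two coaxial disc flanges of radius 98 mm and thickness 20 mm, joined by a core cylinder of radius 32 mm and height 222 mm. The lower flange rests on z = 0 and the three cylinders share a vertical axis.

The bookshelf is against the stool's +x side, with their −y faces flush. The spool is on top of the stool.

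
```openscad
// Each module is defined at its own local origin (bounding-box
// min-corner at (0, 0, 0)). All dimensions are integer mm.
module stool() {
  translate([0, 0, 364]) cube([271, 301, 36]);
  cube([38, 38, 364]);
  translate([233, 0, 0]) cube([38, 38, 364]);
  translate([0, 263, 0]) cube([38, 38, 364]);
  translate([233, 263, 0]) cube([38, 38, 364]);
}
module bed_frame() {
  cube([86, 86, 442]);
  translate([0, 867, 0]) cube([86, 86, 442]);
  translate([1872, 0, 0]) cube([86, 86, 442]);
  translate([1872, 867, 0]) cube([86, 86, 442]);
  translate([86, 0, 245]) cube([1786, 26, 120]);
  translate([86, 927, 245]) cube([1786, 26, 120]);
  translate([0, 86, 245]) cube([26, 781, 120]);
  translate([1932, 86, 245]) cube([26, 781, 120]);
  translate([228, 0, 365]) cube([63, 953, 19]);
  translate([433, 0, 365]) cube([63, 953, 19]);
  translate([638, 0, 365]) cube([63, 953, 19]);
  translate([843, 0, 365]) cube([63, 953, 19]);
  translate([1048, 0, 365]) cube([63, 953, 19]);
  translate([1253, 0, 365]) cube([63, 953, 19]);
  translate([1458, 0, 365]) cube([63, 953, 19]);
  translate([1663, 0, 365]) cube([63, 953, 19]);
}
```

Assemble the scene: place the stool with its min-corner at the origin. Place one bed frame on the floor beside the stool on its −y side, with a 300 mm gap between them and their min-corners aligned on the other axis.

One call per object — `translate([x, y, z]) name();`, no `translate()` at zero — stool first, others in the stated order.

stool();
translate([0, -1253, 0]) bed_frame();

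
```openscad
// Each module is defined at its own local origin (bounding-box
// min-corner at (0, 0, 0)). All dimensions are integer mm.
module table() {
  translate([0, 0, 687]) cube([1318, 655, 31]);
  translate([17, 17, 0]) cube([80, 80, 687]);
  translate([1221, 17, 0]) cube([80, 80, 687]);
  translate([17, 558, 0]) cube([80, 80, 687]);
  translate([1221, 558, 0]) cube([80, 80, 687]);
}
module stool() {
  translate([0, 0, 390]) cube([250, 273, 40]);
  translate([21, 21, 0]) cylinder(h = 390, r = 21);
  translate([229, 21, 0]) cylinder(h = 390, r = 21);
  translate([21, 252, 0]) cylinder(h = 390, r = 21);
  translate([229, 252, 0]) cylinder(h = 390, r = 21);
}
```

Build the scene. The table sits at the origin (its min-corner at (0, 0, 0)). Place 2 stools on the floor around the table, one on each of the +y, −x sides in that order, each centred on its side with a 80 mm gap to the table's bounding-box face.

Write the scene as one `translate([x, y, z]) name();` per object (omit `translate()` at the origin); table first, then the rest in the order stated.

table();
translate([534, 735, 0]) stool();
translate([-330, 191, 0]) stool();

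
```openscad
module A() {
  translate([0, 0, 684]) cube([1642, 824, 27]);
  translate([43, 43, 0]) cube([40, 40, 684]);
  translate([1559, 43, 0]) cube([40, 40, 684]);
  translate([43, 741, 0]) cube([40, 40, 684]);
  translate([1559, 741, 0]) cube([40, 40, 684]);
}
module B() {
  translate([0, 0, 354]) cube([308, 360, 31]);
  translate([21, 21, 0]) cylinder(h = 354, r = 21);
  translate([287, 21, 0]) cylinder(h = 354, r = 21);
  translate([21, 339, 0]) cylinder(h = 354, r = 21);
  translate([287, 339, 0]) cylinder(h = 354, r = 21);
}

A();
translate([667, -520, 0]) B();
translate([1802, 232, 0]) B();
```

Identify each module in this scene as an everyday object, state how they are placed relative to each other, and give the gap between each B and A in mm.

Each stool's nearest face is 160 mm from the table's bounding box.

A is a table. B is a stool. Two stools sit around the table at the −y, +x sides. The gap between each stool and the table is 160 mm.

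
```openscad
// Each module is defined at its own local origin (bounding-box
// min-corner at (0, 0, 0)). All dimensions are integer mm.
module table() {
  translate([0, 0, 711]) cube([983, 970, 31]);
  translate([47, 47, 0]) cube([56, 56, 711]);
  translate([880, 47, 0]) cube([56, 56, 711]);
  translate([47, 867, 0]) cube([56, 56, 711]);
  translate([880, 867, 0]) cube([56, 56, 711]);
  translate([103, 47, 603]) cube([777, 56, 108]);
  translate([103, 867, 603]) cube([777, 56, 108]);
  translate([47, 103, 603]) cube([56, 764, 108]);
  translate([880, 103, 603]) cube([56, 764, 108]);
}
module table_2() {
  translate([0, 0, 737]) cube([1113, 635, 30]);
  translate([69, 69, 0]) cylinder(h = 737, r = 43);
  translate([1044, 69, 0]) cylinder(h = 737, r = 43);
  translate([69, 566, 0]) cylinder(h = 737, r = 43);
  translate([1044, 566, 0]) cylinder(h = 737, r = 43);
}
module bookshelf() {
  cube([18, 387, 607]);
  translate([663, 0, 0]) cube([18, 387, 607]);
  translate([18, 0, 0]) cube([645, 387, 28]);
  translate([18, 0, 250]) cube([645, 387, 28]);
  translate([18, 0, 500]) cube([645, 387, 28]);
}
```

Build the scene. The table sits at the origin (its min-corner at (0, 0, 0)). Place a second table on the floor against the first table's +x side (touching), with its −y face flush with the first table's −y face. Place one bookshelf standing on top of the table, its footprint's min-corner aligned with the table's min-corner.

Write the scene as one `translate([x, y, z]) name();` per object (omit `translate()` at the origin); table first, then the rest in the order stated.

table();
translate([983, 0, 0]) table_2();
translate([0, 0, 742]) bookshelf();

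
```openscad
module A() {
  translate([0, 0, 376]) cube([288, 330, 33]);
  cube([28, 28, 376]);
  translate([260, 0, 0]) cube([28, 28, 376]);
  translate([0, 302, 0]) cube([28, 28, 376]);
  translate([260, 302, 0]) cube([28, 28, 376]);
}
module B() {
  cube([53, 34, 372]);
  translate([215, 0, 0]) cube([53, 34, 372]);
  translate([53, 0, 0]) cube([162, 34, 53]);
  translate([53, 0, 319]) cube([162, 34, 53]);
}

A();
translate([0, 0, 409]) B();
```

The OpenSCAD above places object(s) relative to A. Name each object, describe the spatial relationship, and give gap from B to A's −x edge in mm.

A is a stool. B is a picture frame. The picture frame is on top of the stool. The gap from the picture frame to the stool's −x edge is 0 mm.

The picture frame's min-x is at 0; the stool's min-x is 0; gap = 0 mm.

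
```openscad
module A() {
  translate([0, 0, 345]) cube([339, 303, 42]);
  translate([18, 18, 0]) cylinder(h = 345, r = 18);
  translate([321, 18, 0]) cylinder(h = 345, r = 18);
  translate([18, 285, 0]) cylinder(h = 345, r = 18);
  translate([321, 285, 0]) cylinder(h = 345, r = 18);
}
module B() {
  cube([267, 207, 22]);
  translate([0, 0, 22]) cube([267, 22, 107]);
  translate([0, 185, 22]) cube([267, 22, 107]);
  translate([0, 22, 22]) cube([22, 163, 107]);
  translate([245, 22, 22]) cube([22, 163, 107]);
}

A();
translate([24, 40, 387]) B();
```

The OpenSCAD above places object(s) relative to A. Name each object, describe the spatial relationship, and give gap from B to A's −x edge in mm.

The open box's min-x is at 24; the stool's min-x is 0; gap = 24 mm.

A is a stool. B is an open box. The open box is on top of the stool. The gap from the open box to the stool's −x edge is 24 mm.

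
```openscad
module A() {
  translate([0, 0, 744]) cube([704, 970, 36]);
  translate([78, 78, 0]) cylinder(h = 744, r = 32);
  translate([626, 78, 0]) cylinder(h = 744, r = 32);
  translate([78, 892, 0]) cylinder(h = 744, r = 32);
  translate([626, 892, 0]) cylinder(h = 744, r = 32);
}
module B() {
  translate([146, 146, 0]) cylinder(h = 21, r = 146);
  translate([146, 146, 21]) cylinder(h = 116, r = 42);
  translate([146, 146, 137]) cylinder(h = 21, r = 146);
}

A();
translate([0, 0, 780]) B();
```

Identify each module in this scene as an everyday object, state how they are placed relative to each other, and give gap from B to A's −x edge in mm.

The spool's min-x is at 0; the table's min-x is 0; gap = 0 mm.

A is a table. B is a spool. The spool is on top of the table. The gap from the spool to the table's −x edge is 0 mm.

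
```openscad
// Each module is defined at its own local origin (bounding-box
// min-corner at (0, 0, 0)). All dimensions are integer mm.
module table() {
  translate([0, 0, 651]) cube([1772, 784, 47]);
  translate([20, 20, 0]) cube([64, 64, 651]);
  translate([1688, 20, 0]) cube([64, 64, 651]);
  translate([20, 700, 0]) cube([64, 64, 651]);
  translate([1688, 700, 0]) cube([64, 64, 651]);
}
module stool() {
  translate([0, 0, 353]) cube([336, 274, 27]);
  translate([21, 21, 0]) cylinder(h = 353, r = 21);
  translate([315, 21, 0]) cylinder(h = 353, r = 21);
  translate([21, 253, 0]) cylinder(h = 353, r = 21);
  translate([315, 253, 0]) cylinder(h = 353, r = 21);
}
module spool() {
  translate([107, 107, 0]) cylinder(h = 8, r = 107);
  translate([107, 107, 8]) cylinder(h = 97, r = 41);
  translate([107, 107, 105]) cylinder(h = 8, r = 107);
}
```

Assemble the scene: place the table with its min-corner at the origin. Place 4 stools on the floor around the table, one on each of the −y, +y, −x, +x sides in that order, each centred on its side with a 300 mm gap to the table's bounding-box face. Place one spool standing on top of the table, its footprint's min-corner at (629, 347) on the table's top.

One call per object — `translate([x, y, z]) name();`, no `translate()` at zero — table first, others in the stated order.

table();
translate([718, -574, 0]) stool();
translate([718, 1084, 0]) stool();
translate([-636, 255, 0]) stool();
translate([2072, 255, 0]) stool();
translate([629, 347, 698]) spool();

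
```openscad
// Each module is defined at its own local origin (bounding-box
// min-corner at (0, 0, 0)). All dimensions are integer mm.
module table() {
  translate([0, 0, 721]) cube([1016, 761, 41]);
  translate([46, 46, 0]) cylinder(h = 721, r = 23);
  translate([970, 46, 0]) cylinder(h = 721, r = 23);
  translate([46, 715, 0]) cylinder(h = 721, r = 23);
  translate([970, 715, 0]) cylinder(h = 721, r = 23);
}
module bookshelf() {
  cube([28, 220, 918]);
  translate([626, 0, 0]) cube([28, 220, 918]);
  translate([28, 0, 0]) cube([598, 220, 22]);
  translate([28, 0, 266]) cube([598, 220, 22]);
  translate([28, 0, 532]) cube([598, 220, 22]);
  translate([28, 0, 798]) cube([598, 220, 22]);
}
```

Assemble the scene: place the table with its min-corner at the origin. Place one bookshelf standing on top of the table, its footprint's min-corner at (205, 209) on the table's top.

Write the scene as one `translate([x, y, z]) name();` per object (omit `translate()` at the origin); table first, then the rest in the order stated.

table();
translate([205, 209, 762]) bookshelf();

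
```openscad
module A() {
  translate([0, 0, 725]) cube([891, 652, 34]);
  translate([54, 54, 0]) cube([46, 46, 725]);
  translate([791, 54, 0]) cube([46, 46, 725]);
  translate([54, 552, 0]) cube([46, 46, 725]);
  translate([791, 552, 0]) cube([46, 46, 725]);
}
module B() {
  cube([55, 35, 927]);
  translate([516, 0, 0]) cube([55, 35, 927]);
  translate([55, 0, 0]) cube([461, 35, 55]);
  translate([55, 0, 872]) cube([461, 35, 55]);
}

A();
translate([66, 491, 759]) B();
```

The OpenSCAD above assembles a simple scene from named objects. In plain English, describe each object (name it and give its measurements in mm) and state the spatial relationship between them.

A is a table with a 891×652 mm rectangular top, 34 mm thick, top surface at z = 759 mm, supported by four 46×46 mm square legs, each inset 54 mm from the nearest pair of top edges, running from the floor.

B is a rectangular picture frame lying in the x–z plane (depth along y). The opening is 461 mm wide (x) by 817 mm tall (z), surrounded by a border 55 mm wide on all four sides. The frame is 35 mm deep and is made of two full-height vertical stiles with two horizontal rails fitted between them.

The picture frame is on top of the table.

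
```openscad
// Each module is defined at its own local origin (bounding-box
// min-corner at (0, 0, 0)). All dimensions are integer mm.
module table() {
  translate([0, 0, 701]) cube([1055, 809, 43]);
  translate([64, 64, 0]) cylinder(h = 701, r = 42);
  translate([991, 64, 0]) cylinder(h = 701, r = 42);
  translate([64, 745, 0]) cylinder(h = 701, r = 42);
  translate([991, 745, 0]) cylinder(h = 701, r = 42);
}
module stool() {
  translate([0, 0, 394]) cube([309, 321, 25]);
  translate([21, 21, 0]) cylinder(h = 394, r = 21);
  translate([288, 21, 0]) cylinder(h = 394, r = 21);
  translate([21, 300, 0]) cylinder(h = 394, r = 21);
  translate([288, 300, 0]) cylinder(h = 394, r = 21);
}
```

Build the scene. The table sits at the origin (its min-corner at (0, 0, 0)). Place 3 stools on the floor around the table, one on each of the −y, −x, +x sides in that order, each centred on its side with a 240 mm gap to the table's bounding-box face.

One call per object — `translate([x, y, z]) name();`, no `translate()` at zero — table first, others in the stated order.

table();
translate([373, -561, 0]) stool();
translate([-549, 244, 0]) stool();
translate([1295, 244, 0]) stool();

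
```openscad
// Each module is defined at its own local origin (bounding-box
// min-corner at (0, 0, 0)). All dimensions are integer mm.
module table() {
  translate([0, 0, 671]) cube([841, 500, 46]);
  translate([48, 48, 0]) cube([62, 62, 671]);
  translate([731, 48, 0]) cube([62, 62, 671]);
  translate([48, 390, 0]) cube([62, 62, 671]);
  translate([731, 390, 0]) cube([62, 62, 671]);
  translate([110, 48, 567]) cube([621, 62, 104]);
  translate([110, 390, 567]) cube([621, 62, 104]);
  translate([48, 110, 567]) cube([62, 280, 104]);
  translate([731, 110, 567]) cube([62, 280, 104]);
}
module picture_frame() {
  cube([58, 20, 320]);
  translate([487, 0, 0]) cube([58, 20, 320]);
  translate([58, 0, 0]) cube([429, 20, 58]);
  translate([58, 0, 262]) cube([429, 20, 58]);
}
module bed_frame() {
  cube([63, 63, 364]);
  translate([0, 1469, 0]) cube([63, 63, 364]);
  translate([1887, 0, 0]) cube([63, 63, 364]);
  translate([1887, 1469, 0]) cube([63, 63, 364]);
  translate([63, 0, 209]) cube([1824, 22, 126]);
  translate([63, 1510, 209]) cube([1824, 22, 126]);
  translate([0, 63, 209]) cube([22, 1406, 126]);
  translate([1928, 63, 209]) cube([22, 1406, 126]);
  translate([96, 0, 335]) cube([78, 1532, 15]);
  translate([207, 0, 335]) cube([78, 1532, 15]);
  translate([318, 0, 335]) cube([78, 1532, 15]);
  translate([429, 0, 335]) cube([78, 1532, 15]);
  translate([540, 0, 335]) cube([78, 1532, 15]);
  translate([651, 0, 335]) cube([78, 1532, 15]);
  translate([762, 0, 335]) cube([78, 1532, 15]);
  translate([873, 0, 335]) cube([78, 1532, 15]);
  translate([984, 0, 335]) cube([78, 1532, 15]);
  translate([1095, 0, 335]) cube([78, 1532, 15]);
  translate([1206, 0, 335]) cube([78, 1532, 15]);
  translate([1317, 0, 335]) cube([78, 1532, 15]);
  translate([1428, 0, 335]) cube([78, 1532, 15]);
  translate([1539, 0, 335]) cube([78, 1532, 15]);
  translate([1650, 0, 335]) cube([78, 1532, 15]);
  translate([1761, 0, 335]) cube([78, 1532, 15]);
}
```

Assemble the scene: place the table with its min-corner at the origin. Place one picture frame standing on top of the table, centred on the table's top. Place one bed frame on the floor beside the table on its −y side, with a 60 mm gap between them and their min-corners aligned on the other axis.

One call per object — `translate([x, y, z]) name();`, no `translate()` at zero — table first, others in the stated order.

table();
translate([148, 240, 717]) picture_frame();
translate([0, -1592, 0]) bed_frame();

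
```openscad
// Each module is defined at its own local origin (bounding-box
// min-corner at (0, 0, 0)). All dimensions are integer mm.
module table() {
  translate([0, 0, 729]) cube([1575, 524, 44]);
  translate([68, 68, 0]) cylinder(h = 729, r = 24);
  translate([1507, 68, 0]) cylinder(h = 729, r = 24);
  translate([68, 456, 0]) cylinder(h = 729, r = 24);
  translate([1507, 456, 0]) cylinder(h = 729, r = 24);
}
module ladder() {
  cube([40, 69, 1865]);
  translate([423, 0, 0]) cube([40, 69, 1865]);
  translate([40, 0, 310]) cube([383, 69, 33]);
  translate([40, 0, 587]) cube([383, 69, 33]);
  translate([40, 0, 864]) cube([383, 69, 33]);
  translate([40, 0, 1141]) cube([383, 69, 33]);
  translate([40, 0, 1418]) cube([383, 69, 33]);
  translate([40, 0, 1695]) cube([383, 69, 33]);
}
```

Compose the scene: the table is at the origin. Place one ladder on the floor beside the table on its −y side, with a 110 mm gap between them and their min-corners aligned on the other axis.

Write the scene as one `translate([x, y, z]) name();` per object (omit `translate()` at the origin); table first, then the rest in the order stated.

table();
translate([0, -179, 0]) ladder();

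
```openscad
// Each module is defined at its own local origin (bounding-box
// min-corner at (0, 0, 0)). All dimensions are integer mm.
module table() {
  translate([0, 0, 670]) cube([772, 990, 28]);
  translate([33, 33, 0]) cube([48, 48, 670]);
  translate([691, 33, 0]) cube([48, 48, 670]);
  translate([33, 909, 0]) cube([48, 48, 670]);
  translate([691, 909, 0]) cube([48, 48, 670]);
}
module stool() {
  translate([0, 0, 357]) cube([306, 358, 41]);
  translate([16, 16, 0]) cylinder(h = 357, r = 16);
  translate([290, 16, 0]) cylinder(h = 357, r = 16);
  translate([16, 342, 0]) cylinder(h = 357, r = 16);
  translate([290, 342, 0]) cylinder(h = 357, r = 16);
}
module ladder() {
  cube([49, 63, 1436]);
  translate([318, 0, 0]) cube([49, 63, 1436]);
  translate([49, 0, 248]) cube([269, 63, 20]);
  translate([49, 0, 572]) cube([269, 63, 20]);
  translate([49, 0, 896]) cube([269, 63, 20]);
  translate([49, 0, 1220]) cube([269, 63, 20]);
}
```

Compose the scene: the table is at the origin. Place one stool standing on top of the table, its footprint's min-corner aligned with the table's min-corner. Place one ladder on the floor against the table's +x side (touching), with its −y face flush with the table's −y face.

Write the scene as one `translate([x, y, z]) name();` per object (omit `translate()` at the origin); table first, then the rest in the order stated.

table();
translate([0, 0, 698]) stool();
translate([772, 0, 0]) ladder();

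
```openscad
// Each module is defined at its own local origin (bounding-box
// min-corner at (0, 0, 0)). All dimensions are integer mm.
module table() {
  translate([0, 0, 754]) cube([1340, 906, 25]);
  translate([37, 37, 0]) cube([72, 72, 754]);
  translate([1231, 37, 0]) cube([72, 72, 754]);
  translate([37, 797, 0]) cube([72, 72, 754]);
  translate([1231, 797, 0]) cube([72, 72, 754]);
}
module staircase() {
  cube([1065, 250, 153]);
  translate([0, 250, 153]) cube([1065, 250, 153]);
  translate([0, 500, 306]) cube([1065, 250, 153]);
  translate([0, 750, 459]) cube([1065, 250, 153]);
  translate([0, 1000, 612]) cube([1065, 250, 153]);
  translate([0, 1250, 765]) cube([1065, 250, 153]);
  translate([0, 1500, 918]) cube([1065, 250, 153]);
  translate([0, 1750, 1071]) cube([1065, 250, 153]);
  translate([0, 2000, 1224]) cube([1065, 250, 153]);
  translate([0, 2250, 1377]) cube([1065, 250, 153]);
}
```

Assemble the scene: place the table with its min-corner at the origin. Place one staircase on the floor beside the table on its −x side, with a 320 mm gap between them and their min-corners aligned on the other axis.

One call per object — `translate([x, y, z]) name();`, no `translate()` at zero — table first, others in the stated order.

table();
translate([-1385, 0, 0]) staircase();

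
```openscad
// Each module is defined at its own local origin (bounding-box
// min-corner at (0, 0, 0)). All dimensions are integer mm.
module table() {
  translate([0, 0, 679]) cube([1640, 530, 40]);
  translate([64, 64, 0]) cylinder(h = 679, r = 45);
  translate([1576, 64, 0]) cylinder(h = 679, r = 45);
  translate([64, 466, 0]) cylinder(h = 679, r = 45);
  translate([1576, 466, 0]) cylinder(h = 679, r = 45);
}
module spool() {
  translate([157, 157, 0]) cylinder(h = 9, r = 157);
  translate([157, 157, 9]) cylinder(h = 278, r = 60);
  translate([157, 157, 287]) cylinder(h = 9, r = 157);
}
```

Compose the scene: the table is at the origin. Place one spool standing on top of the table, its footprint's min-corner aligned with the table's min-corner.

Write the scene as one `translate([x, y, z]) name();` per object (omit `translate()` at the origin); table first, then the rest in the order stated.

table();
translate([0, 0, 719]) spool();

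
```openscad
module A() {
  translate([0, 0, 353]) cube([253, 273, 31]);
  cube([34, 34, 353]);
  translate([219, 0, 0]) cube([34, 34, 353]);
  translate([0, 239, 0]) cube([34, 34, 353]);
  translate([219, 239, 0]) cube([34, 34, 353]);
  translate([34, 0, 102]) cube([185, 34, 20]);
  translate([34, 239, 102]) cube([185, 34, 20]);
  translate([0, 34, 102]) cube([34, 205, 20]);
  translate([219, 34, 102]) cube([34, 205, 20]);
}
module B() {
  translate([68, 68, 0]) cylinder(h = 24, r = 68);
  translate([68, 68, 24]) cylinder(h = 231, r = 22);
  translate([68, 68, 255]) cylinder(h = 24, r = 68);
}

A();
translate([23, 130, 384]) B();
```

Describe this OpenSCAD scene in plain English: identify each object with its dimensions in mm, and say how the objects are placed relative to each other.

A is a four-legged stool. The seat is a 253×273×31 mm slab whose top surface is at z = 384 mm; four square legs, each 34×34 mm in cross-section, run from the floor (z = 0) to the underside of the seat, each flush with a corner of the seat. Four stretchers, 34 mm wide and 20 mm tall, connect adjacent legs with their undersides at z = 102 mm, each running between the inner faces of the legs it joins and aligned with the legs' outer faces on the other axis.

B is a spool: two coaxial disc flanges of radius 68 mm and thickness 24 mm, joined by a core cylinder of radius 22 mm and height 231 mm. The lower flange rests on z = 0 and the three cylinders share a vertical axis.

The spool is on top of the stool.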